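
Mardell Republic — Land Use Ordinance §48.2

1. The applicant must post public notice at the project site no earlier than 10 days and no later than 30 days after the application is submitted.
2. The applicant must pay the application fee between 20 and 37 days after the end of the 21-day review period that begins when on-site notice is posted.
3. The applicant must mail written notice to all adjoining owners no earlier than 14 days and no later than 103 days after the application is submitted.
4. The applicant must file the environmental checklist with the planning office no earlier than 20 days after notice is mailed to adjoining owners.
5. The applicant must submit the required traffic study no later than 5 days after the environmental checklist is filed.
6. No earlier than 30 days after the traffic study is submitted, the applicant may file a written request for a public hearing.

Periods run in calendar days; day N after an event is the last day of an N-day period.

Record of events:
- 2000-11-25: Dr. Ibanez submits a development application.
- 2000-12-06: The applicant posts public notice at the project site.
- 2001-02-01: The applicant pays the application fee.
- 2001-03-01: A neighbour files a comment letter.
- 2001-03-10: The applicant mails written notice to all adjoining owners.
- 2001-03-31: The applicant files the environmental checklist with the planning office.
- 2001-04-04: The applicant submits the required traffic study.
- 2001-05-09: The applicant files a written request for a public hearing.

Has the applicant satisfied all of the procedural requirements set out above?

Step 1: the window is 10–30 days after 2000-11-25 (when the application is submitted), so 2000-12-05 through 2000-12-25; 2000-12-06 falls inside that range.
Step 2: the window is 20–37 days after 2000-12-27 (end of the 21-day review period, which began when on-site notice is posted on 2000-12-06), so 2001-01-16 through 2001-02-02; done 2001-02-01, which is between those dates.
Step 3: the window is 14–103 days after 2000-11-25 (when the application is submitted), so 2000-12-09 through 2001-03-08; 2001-03-10 is 2 days past the end of the window.
Later steps need not be reached.

No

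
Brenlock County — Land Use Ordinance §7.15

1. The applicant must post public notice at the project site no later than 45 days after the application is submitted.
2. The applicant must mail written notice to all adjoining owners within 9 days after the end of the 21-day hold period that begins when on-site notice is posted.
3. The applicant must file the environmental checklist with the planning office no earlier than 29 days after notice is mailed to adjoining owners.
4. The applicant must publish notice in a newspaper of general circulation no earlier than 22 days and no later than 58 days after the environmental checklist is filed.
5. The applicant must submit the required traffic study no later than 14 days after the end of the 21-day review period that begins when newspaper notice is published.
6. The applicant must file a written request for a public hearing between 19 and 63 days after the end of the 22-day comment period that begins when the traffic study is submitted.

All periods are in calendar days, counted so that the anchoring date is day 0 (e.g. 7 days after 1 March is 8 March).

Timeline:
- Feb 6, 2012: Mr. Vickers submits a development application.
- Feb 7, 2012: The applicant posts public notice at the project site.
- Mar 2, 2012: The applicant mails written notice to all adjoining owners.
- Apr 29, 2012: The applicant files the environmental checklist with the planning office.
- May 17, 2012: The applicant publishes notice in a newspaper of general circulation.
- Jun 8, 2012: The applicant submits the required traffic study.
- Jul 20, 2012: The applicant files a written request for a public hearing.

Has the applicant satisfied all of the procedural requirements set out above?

No

(1) due by Feb 6, 2012 + 45 days = Mar 22, 2012; completed Feb 7, 2012, before the deadline.
(2) due by Feb 28, 2012 + 9 days = Mar 8, 2012; done Mar 2, 2012 — timely.
(3) permitted from Mar 2, 2012 + 29 days = Mar 31, 2012 onward; done Apr 29, 2012, after the minimum wait.
(4) the permitted window runs from Apr 29, 2012 + 22 = May 21, 2012 to Apr 29, 2012 + 58 = Jun 26, 2012; May 17, 2012 is 4 days too early.
The analysis stops there.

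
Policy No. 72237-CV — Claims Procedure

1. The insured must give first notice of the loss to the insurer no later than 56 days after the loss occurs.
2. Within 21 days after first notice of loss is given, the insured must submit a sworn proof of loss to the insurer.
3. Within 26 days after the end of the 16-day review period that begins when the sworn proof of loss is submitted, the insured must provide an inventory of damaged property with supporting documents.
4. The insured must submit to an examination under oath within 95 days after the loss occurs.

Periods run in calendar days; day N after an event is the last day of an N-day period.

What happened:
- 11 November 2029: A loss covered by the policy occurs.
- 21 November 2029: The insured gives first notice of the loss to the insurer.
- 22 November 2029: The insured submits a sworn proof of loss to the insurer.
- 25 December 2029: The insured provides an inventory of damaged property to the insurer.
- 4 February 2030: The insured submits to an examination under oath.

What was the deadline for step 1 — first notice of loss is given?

Step 1 runs from 11 November 2029, when the loss occurs. 56 days after 11 November 2029 is 6 January 2030.

6 January 2030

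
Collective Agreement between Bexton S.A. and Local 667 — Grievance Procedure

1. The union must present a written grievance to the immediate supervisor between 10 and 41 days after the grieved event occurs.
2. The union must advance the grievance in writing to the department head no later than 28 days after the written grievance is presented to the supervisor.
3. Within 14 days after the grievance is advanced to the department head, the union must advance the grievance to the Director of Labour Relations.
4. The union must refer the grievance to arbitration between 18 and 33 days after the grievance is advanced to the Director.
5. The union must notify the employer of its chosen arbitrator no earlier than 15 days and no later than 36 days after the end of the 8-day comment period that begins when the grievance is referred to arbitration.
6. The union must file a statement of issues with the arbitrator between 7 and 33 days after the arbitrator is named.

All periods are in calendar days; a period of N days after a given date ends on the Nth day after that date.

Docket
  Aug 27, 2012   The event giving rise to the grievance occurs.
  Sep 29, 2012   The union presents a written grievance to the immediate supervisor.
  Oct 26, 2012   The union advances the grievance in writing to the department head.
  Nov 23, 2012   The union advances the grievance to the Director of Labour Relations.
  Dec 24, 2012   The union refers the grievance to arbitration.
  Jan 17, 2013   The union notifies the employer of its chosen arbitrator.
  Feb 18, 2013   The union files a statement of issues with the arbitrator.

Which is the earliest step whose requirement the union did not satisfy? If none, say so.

Step 1 — 10 and 41 days from Aug 27, 2012 (when the grieved event occurs) are Sep 6, 2012 and Oct 7, 2012 respectively; Sep 29, 2012 falls inside that range.
Step 2 — counting 28 days from Sep 29, 2012 (when the written grievance is presented to the supervisor) gives a deadline of Oct 27, 2012; done Oct 26, 2012 — timely.
Step 3 — counting 14 days from Oct 26, 2012 (when the grievance is advanced to the department head) gives a deadline of Nov 9, 2012; done Nov 23, 2012 — 14 days late.
That is the first point of non-compliance.

Step 3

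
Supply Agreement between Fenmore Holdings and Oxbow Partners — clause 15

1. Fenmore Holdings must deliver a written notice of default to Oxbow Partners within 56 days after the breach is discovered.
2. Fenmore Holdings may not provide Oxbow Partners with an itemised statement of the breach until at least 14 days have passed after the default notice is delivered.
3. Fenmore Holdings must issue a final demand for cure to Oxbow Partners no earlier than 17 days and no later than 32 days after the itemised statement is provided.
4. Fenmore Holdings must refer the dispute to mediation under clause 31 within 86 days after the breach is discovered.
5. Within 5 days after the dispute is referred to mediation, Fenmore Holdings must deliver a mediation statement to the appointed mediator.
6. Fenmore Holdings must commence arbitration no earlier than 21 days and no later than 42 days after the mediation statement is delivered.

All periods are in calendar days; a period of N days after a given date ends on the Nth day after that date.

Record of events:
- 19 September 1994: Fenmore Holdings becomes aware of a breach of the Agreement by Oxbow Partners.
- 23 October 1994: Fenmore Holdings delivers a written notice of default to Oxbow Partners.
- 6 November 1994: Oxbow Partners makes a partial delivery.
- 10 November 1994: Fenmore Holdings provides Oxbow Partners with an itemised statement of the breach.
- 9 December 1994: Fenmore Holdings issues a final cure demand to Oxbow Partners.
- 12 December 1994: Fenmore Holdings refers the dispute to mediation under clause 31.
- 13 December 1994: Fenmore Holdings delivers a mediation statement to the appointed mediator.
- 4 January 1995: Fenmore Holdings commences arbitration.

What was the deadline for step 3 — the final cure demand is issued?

Step 3 runs from 10 November 1994, when the itemised statement is provided. The window is 17–32 days after 10 November 1994; it closes on 12 December 1994.

12 December 1994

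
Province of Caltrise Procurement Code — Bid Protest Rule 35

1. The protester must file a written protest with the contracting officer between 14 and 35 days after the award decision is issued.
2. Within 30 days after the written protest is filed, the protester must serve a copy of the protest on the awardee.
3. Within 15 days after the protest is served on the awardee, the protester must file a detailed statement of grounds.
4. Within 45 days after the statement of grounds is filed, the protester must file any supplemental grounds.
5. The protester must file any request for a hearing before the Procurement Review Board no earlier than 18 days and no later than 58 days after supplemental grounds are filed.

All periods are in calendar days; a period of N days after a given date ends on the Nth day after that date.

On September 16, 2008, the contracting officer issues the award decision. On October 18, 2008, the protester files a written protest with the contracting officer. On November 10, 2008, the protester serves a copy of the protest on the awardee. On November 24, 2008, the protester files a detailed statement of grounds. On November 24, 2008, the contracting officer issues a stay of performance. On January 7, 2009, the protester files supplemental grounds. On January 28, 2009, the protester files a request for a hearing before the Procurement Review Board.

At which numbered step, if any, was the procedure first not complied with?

(1) the permitted window runs from September 16, 2008 + 14 = September 30, 2008 to September 16, 2008 + 35 = October 21, 2008; October 18, 2008 falls inside that range.
(2) due by October 18, 2008 + 30 days = November 17, 2008; done November 10, 2008 — timely.
(3) due by November 10, 2008 + 15 days = November 25, 2008; November 24, 2008 is within that limit.
(4) due by November 24, 2008 + 45 days = January 8, 2009; completed January 7, 2009, before the deadline.
(5) the permitted window runs from January 7, 2009 + 18 = January 25, 2009 to January 7, 2009 + 58 = March 6, 2009; done January 28, 2009 — within the window.

None — every step was satisfied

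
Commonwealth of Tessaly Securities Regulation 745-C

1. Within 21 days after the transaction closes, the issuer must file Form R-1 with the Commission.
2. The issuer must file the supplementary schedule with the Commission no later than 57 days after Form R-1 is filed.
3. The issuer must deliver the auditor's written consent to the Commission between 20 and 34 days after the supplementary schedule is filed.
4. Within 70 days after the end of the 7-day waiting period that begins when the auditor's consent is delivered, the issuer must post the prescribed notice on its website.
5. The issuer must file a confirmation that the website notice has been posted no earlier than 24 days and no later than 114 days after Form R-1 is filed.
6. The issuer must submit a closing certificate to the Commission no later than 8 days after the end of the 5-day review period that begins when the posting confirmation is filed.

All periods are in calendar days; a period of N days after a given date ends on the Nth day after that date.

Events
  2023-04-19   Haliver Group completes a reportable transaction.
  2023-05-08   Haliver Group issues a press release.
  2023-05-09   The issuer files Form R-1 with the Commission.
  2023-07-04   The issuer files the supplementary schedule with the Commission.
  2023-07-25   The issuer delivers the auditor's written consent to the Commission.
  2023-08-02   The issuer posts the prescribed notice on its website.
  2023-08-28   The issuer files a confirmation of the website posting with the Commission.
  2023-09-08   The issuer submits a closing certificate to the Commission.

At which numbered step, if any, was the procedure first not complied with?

Step 1 — counting 21 days from 2023-04-19 (when the transaction closes) gives a deadline of 2023-05-10; completed 2023-05-09, before the deadline.
Step 2 — counting 57 days from 2023-05-09 (when Form R-1 is filed) gives a deadline of 2023-07-05; completed 2023-07-04, before the deadline.
Step 3 — 20 and 34 days from 2023-07-04 (when the supplementary schedule is filed) are 2023-07-24 and 2023-08-07 respectively; 2023-07-25 falls inside that range.
Step 4 — counting 70 days from 2023-08-01 (end of the 7-day waiting period, which began when the auditor's consent is delivered on 2023-07-25) gives a deadline of 2023-10-10; 2023-08-02 is within that limit.
Step 5 — 24 and 114 days from 2023-05-09 (when Form R-1 is filed) are 2023-06-02 and 2023-08-31 respectively; 2023-08-28 falls inside that range.
Step 6 — counting 8 days from 2023-09-02 (end of the 5-day review period, which began when the posting confirmation is filed on 2023-08-28) gives a deadline of 2023-09-10; 2023-09-08 is within that limit.

None — every step was satisfied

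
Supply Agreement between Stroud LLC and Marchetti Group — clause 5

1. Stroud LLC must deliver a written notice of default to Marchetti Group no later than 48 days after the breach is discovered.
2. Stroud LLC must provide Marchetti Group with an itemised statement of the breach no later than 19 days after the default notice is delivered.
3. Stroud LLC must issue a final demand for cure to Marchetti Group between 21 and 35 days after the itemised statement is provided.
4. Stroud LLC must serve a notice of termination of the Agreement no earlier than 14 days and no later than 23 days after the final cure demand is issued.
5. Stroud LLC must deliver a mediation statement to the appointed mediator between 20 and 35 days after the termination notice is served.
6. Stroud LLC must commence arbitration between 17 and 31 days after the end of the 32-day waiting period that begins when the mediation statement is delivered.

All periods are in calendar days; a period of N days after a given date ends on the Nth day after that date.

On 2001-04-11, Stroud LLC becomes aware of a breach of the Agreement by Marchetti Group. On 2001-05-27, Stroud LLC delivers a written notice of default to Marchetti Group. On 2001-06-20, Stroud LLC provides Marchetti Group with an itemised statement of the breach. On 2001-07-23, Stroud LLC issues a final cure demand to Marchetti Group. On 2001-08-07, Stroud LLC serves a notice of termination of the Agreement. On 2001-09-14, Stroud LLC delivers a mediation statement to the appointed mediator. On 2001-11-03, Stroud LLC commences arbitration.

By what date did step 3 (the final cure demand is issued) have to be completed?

Step 3 runs from 2001-06-20, when the itemised statement is provided. The window is 21–35 days after 2001-06-20; it closes on 2001-07-25.

2001-07-25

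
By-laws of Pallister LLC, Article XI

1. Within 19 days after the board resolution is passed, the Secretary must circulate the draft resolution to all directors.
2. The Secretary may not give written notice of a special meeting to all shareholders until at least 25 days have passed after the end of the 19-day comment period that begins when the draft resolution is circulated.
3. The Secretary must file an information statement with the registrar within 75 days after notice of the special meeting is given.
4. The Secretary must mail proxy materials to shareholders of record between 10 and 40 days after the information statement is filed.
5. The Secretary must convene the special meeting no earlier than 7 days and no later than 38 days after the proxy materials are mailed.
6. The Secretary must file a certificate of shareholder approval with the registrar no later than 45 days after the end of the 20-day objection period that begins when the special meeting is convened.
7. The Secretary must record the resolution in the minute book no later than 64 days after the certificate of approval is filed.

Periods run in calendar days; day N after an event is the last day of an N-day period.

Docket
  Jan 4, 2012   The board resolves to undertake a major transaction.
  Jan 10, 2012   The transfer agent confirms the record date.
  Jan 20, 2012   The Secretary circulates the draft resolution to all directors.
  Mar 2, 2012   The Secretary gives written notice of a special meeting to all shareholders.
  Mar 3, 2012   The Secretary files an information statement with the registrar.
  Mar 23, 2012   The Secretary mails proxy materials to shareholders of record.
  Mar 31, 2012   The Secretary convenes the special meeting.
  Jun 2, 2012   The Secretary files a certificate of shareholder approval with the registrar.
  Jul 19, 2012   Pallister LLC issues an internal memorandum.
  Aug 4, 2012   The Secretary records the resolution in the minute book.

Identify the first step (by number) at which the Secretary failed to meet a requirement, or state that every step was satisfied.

Step 1 — counting 19 days from Jan 4, 2012 (when the board resolution is passed) gives a deadline of Jan 23, 2012; Jan 20, 2012 is within that limit.
Step 2 — must wait 25 days from Feb 8, 2012 (end of the 19-day comment period, which began when the draft resolution is circulated on Jan 20, 2012), so not before Mar 4, 2012; done Mar 2, 2012 — 2 days too early.
No need to go further; step 2 was not satisfied.

Step 2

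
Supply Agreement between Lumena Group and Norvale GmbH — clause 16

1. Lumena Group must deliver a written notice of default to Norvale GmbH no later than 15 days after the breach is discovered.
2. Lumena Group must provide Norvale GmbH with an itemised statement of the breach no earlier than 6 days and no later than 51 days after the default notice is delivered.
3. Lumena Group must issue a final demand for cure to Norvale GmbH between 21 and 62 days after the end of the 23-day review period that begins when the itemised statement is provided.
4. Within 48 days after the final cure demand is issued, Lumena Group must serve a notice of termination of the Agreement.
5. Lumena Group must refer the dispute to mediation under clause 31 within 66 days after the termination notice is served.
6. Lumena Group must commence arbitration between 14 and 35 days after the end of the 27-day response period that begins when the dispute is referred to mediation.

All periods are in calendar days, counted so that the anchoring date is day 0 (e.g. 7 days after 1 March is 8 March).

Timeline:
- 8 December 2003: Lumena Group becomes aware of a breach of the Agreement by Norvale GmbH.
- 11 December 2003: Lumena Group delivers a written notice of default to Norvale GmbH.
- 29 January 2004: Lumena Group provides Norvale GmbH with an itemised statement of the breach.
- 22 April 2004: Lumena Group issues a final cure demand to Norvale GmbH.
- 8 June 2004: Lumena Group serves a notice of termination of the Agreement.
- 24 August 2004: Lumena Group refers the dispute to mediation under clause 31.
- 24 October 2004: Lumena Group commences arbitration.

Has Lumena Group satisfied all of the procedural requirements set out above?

Step 1 — counting 15 days from 8 December 2003 (when the breach is discovered) gives a deadline of 23 December 2003; 11 December 2003 is within that limit.
Step 2 — 6 and 51 days from 11 December 2003 (when the default notice is delivered) are 17 December 2003 and 31 January 2004 respectively; done 29 January 2004 — within the window.
Step 3 — 21 and 62 days from 21 February 2004 (end of the 23-day review period, which began when the itemised statement is provided on 29 January 2004) are 13 March 2004 and 23 April 2004 respectively; done 22 April 2004 — within the window.
Step 4 — counting 48 days from 22 April 2004 (when the final cure demand is issued) gives a deadline of 9 June 2004; done 8 June 2004 — timely.
Step 5 — counting 66 days from 8 June 2004 (when the termination notice is served) gives a deadline of 13 August 2004; not done until 24 August 2004, 11 days after the deadline.
That is the first point of non-compliance.

No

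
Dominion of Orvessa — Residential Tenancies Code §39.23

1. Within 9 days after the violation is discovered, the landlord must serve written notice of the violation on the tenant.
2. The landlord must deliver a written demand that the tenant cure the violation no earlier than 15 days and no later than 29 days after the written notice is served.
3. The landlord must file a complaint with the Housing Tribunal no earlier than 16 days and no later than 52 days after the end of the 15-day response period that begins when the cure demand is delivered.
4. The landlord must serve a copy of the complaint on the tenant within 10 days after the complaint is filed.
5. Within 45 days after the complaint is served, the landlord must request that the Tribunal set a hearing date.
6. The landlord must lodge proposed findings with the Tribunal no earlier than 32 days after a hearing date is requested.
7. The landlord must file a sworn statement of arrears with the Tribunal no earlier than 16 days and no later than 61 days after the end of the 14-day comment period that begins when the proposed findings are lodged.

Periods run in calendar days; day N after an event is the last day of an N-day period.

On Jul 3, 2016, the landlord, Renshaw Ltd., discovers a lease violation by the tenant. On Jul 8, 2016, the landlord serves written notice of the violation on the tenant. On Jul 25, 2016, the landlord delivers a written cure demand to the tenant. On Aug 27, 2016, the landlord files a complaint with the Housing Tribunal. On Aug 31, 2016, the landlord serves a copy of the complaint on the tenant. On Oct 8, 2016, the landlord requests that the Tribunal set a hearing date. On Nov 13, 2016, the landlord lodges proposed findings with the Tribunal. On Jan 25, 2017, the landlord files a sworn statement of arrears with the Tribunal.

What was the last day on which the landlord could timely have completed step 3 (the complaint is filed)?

The cure demand is delivered on Jul 25, 2016; the 15-day response period therefore ends Aug 9, 2016, and step 3 runs from that date. The window is 16–52 days after Aug 9, 2016; it closes on Sep 30, 2016.

Sep 30, 2016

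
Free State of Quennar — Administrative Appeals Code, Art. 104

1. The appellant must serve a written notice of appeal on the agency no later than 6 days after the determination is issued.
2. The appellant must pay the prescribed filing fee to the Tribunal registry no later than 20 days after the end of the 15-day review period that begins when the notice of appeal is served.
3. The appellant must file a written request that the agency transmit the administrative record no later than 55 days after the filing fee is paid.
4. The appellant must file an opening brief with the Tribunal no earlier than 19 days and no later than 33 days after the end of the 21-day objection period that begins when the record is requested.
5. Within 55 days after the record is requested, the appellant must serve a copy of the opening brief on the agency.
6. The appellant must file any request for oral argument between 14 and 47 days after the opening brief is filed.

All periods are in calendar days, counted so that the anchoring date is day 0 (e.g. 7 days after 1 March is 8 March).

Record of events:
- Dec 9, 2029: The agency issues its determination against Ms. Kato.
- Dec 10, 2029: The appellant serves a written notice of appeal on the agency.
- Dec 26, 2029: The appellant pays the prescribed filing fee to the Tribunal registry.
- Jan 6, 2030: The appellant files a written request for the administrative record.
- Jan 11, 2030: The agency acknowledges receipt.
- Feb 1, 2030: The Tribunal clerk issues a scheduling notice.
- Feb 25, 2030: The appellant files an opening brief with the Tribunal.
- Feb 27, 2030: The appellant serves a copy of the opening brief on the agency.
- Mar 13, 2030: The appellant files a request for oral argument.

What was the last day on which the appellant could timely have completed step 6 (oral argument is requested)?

Step 6 runs from Feb 25, 2030, when the opening brief is filed. The window is 14–47 days after Feb 25, 2030; it closes on Apr 13, 2030.

Apr 13, 2030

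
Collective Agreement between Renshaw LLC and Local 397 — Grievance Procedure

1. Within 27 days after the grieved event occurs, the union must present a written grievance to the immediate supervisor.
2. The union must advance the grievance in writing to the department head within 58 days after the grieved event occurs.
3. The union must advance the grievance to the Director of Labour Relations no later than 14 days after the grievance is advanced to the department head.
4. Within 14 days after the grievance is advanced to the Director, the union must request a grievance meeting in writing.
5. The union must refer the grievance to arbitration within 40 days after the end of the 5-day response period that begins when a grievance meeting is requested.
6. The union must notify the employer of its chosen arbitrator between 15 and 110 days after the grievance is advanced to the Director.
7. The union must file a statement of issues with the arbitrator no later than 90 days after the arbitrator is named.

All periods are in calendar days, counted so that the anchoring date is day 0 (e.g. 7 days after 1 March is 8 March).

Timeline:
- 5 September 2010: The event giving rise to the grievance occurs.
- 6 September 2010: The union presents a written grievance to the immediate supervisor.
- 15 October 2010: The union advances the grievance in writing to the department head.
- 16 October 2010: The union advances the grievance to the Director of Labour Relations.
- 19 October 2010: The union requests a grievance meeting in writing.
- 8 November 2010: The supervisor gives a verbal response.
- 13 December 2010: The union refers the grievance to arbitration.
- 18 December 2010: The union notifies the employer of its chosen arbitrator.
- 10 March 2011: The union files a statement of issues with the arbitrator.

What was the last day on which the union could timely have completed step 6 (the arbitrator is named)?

Step 6 runs from 16 October 2010, when the grievance is advanced to the Director. The window is 15–110 days after 16 October 2010; it closes on 3 February 2011.

3 February 2011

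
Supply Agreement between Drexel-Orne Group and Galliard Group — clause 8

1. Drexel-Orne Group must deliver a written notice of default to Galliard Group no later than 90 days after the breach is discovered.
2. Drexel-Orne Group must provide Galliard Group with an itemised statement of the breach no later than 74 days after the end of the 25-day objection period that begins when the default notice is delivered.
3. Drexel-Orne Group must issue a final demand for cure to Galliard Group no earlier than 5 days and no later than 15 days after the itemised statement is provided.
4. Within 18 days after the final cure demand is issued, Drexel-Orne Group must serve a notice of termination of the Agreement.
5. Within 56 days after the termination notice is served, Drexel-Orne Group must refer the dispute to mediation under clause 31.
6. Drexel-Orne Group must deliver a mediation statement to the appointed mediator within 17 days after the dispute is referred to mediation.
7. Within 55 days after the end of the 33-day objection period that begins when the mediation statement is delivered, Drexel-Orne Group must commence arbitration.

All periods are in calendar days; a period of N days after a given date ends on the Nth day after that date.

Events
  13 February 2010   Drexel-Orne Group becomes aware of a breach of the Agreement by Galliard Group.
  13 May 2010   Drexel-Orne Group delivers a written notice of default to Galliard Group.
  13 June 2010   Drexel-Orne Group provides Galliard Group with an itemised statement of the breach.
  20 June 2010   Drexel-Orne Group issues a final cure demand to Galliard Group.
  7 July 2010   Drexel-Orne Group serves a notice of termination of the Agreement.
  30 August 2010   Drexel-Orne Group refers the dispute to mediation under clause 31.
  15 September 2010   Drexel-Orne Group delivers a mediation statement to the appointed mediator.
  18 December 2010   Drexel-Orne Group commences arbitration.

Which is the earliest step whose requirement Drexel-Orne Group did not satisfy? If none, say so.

Step 1: 90 days after 13 February 2010 (when the breach is discovered) is 14 May 2010; completed 13 May 2010, before the deadline.
Step 2: 74 days after 7 June 2010 (end of the 25-day objection period, which began when the default notice is delivered on 13 May 2010) is 20 August 2010; 13 June 2010 is within that limit.
Step 3: the window is 5–15 days after 13 June 2010 (when the itemised statement is provided), so 18 June 2010 through 28 June 2010; done 20 June 2010 — within the window.
Step 4: 18 days after 20 June 2010 (when the final cure demand is issued) is 8 July 2010; done 7 July 2010 — timely.
Step 5: 56 days after 7 July 2010 (when the termination notice is served) is 1 September 2010; completed 30 August 2010, before the deadline.
Step 6: 17 days after 30 August 2010 (when the dispute is referred to mediation) is 16 September 2010; completed 15 September 2010, before the deadline.
Step 7: 55 days after 18 October 2010 (end of the 33-day objection period, which began when the mediation statement is delivered on 15 September 2010) is 12 December 2010; not done until 18 December 2010, 6 days after the deadline.
The procedure was therefore not followed at step 7.

Step 7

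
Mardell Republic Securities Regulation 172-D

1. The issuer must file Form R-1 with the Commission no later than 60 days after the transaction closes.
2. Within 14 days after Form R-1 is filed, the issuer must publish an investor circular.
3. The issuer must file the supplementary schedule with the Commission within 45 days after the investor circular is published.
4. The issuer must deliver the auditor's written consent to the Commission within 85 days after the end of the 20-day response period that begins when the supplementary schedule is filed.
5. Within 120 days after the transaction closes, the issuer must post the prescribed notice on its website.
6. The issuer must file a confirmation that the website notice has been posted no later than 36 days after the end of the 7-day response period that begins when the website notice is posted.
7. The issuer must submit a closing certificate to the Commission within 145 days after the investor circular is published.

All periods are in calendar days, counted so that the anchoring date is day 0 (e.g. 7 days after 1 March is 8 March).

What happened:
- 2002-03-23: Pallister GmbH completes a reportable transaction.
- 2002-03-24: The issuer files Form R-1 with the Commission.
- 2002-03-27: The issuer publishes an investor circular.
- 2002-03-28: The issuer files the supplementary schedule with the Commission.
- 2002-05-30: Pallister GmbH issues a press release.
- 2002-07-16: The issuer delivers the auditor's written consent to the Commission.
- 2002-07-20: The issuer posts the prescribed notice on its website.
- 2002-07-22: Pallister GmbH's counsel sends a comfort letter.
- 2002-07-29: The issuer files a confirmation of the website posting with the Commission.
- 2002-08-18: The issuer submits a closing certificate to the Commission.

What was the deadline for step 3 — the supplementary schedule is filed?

2002-05-11

Step 3 runs from 2002-03-27, when the investor circular is published. 45 days after 2002-03-27 is 2002-05-11.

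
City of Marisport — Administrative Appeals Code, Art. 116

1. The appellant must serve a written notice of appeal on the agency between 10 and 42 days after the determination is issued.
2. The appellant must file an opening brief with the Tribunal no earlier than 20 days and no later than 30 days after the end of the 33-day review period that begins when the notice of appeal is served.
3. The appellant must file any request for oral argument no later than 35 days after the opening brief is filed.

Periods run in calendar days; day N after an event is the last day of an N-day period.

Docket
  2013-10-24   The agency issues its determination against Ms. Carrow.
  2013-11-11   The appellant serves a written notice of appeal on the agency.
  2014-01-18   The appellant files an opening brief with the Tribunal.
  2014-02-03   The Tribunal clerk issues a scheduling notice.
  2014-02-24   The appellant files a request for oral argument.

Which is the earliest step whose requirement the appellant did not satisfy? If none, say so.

Step 1 — 10 and 42 days from 2013-10-24 (when the determination is issued) are 2013-11-03 and 2013-12-05 respectively; done 2013-11-11 — within the window.
Step 2 — 20 and 30 days from 2013-12-14 (end of the 33-day review period, which began when the notice of appeal is served on 2013-11-11) are 2014-01-03 and 2014-01-13 respectively; done 2014-01-18 — 5 days after the window closed.

Step 2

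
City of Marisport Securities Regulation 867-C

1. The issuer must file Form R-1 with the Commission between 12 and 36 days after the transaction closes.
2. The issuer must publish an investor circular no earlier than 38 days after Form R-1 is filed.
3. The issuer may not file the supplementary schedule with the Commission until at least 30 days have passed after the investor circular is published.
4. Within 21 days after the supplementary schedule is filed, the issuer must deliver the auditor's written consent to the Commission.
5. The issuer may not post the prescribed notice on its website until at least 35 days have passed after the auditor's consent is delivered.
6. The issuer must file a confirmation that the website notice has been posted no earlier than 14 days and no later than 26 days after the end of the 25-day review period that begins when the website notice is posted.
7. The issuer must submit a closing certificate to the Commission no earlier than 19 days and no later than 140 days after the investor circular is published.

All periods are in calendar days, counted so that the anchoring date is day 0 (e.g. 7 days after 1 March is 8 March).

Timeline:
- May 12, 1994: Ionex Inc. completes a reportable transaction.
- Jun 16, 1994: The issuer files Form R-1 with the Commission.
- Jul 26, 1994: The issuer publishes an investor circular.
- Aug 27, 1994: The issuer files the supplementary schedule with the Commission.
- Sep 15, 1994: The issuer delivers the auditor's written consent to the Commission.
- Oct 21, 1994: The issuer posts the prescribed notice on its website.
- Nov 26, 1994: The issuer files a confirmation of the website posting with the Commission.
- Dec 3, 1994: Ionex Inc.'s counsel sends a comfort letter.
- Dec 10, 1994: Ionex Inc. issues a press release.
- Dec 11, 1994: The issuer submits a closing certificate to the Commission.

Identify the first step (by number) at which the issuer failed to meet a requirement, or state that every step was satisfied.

Step 1: the window is 12–36 days after May 12, 1994 (when the transaction closes), so May 24, 1994 through Jun 17, 1994; Jun 16, 1994 falls inside that range.
Step 2: the earliest permitted date is 38 days after Jun 16, 1994 (when Form R-1 is filed), i.e. Jul 24, 1994; Jul 26, 1994 is on or after that date.
Step 3: the earliest permitted date is 30 days after Jul 26, 1994 (when the investor circular is published), i.e. Aug 25, 1994; done Aug 27, 1994 — permitted.
Step 4: 21 days after Aug 27, 1994 (when the supplementary schedule is filed) is Sep 17, 1994; completed Sep 15, 1994, before the deadline.
Step 5: the earliest permitted date is 35 days after Sep 15, 1994 (when the auditor's consent is delivered), i.e. Oct 20, 1994; done Oct 21, 1994 — permitted.
Step 6: the window is 14–26 days after Nov 15, 1994 (end of the 25-day review period, which began when the website notice is posted on Oct 21, 1994), so Nov 29, 1994 through Dec 11, 1994; done Nov 26, 1994 — 3 days before the window opened.
The procedure was therefore not followed at step 6.

Step 6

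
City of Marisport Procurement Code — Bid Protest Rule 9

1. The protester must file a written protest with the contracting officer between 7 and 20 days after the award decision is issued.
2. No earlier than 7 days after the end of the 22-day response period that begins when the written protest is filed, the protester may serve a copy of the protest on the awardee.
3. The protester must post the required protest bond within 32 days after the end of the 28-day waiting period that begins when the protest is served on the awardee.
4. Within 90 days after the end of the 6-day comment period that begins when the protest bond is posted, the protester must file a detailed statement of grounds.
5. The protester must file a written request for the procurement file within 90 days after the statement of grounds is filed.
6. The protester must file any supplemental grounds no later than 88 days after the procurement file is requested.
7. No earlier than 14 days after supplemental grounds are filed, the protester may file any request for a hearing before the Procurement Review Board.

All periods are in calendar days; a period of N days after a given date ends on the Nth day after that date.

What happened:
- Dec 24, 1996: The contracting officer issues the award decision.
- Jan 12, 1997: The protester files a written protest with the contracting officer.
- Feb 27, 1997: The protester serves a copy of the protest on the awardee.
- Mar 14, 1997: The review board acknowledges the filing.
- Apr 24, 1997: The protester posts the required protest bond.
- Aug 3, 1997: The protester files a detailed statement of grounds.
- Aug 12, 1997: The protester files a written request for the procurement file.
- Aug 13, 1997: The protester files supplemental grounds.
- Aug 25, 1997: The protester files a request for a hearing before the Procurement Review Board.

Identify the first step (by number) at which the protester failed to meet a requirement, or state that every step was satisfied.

Step 4

Step 1: the window is 7–20 days after Dec 24, 1996 (when the award decision is issued), so Dec 31, 1996 through Jan 13, 1997; Jan 12, 1997 falls inside that range.
Step 2: the earliest permitted date is 7 days after Feb 3, 1997 (end of the 22-day response period, which began when the written protest is filed on Jan 12, 1997), i.e. Feb 10, 1997; done Feb 27, 1997 — permitted.
Step 3: 32 days after Mar 27, 1997 (end of the 28-day waiting period, which began when the protest is served on the awardee on Feb 27, 1997) is Apr 28, 1997; done Apr 24, 1997 — timely.
Step 4: 90 days after Apr 30, 1997 (end of the 6-day comment period, which began when the protest bond is posted on Apr 24, 1997) is Jul 29, 1997; done Aug 3, 1997 — 5 days late.
The procedure was therefore not followed at step 4.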